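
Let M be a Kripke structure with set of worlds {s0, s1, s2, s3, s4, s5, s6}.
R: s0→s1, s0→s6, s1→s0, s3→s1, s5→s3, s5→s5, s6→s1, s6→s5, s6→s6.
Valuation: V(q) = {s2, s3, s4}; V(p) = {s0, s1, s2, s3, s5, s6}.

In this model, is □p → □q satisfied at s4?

Yes

Recall that □ψ holds at a world iff ψ holds at every accessible world, and ◇ψ holds iff ψ holds at some accessible world.
At s4: □p is true, □q is true, so □p → □q is true.
  At s4: no accessible worlds, so □p holds vacuously.
  At s4: no accessible worlds, so □q holds vacuously.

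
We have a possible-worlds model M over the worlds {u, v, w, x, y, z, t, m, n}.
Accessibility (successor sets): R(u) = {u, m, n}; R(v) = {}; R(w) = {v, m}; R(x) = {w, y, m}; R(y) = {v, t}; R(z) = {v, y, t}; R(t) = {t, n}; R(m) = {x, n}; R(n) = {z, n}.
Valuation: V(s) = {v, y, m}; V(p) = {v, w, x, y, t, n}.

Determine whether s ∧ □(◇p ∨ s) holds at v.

At v: s is true, □(◇p ∨ s) is true, so s ∧ □(◇p ∨ s) is true.
  At v: no accessible worlds, so □(◇p ∨ s) holds vacuously.

Yes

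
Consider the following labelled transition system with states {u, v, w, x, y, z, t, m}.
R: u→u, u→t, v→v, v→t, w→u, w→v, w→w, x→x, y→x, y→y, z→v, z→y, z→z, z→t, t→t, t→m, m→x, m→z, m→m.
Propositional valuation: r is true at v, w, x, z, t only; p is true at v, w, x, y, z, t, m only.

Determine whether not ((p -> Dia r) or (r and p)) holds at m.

No

Recall that Dia ψ holds at a world iff ψ holds at some accessible world.
At m: (p -> Dia r) or (r and p) is true, so not ((p -> Dia r) or (r and p)) is false.
  At m: p -> Dia r is true, r and p is false, so (p -> Dia r) or (r and p) is true.
    At m: p is true, Dia r is true, so p -> Dia r is true.
      At m: Dia r requires r at some successor in {x, z, m}.
        r holds at x, so Dia r is true at m.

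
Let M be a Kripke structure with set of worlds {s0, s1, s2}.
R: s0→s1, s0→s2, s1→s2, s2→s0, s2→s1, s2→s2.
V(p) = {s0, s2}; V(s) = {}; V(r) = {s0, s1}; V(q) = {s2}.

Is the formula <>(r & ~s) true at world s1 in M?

No

At s1: <>(r & ~s) requires r & ~s at some successor in {s2}.
  At s2: r & ~s is false.
So <>(r & ~s) is false at s1.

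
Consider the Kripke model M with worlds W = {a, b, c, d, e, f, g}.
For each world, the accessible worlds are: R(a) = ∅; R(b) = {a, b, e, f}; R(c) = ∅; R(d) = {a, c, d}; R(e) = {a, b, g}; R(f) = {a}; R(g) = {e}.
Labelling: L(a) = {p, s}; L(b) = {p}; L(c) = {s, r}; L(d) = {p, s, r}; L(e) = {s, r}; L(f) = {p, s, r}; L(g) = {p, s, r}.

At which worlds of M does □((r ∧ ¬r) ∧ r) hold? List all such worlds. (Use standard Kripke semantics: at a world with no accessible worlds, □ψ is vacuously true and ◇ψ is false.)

Let φ = □((r ∧ ¬r) ∧ r). Evaluate φ at each world:
  a (successors ∅): φ is true.
  b (successors {a, b, e, f}): φ is false.
  c (successors ∅): φ is true.
  d (successors {a, c, d}): φ is false.
  e (successors {a, b, g}): φ is false.
  f (successors {a}): φ is false.
  g (successors {e}): φ is false.
For instance, at d:
  At d: □((r ∧ ¬r) ∧ r) requires (r ∧ ¬r) ∧ r at every successor {a, c, d}.
    (r ∧ ¬r) ∧ r fails at a, so □((r ∧ ¬r) ∧ r) is false at d.
Satisfying worlds: {a, c}

a, c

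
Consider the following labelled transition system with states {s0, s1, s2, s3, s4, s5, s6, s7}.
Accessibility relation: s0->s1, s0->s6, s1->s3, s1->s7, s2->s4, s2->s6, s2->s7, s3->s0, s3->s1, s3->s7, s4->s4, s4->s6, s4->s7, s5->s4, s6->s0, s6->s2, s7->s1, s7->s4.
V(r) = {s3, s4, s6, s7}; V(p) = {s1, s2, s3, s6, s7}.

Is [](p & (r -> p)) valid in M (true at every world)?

No

Recall that []ψ holds at a world iff ψ holds at every accessible world, and <>ψ holds iff ψ holds at some accessible world.
Let φ = [](p & (r -> p)). Evaluate φ at each world:
  s0 (successors {s1, s6}): φ is true.
  s1 (successors {s3, s7}): φ is true.
  s2 (successors {s4, s6, s7}): φ is false.
  s3 (successors {s0, s1, s7}): φ is false.
  s4 (successors {s4, s6, s7}): φ is false.
  s5 (successors {s4}): φ is false.
  s6 (successors {s0, s2}): φ is false.
  s7 (successors {s1, s4}): φ is false.
Detail at s2 (counterexample):
  At s2: [](p & (r -> p)) requires p & (r -> p) at every successor {s4, s6, s7}.
    p & (r -> p) fails at s4, so [](p & (r -> p)) is false at s2.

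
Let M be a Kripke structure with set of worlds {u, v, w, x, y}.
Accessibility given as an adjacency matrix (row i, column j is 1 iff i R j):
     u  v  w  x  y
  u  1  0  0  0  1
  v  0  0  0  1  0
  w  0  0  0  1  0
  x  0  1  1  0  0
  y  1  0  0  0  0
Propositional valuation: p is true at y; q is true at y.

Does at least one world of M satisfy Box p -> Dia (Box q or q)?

Let φ = Box p -> Dia (Box q or q). Evaluate φ at each world:
  u (successors {u, y}): φ is true.
  v (successors {x}): φ is true.
  w (successors {x}): φ is true.
  x (successors {v, w}): φ is true.
  y (successors {u}): φ is true.
Detail at u (witness):
  At u: Box p is false, Dia (Box q or q) is true, so Box p -> Dia (Box q or q) is true.
    At u: Box p requires p at every successor {u, y}.
      p fails at u, so Box p is false at u.
    At u: Dia (Box q or q) requires Box q or q at some successor in {u, y}.
      Box q or q holds at y, so Dia (Box q or q) is true at u.

Yes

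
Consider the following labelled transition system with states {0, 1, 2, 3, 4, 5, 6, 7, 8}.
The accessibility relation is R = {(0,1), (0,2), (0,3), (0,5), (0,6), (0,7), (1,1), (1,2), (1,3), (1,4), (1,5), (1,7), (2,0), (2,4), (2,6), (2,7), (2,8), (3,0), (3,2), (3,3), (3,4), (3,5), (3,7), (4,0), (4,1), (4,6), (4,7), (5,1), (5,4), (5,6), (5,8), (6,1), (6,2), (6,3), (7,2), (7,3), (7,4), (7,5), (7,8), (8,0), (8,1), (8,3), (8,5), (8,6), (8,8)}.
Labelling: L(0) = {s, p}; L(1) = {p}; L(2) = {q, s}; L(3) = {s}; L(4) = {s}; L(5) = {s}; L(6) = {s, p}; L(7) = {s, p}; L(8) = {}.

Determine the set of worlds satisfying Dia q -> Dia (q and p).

Let φ = Dia q -> Dia (q and p). Evaluate φ at each world:
  0 (successors {1, 2, 3, 5, 6, 7}): φ is false.
  1 (successors {1, 2, 3, 4, 5, 7}): φ is false.
  2 (successors {0, 4, 6, 7, 8}): φ is true.
  3 (successors {0, 2, 3, 4, 5, 7}): φ is false.
  4 (successors {0, 1, 6, 7}): φ is true.
  5 (successors {1, 4, 6, 8}): φ is true.
  6 (successors {1, 2, 3}): φ is false.
  7 (successors {2, 3, 4, 5, 8}): φ is false.
  8 (successors {0, 1, 3, 5, 6, 8}): φ is true.
For instance, at 4:
  At 4: Dia q is false, Dia (q and p) is false, so Dia q -> Dia (q and p) is true.
    At 4: Dia q requires q at some successor in {0, 1, 6, 7}.
      At 0: q is false.
      At 1: q is false.
      At 6: q is false.
      At 7: q is false.
    So Dia q is false at 4.
    At 4: Dia (q and p) requires q and p at some successor in {0, 1, 6, 7}.
      At 0: q and p is false.
      At 1: q and p is false.
      At 6: q and p is false.
      At 7: q and p is false.
    So Dia (q and p) is false at 4.
Satisfying worlds: {2, 4, 5, 8}

2, 4, 5, 8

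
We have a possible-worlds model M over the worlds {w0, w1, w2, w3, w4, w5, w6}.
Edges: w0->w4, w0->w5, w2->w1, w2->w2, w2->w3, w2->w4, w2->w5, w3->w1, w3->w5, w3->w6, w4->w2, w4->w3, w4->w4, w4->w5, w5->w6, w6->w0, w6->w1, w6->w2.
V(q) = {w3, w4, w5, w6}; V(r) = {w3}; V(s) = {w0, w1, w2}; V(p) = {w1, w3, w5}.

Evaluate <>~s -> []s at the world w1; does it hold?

Yes

At w1: <>~s is false, []s is true, so <>~s -> []s is true.
  At w1: no accessible worlds, so <>~s is false.
  At w1: no accessible worlds, so []s holds vacuously.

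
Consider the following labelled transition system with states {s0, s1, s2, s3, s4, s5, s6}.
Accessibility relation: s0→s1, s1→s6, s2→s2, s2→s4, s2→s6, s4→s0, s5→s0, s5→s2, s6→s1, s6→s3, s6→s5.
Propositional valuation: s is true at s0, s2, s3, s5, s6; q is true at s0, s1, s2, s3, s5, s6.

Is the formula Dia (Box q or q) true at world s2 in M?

Recall that Box ψ holds at a world iff ψ holds at every accessible world, and Dia ψ holds iff ψ holds at some accessible world.
At s2: Dia (Box q or q) requires Box q or q at some successor in {s2, s4, s6}.
  Box q or q holds at s2, so Dia (Box q or q) is true at s2.
    At s2: Box q is false, q is true, so Box q or q is true.
      At s2: Box q requires q at every successor {s2, s4, s6}.
        q fails at s4, so Box q is false at s2.

Yes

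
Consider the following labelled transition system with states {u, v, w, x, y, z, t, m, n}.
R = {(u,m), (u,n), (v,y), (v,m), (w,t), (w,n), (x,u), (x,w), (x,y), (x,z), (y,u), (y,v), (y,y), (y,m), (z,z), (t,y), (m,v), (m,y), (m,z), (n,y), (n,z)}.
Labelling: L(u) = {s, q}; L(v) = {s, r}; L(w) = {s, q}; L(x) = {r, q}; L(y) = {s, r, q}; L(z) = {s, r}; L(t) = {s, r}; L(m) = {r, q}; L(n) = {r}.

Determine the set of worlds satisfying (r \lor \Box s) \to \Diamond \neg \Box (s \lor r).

u, w

Let φ = (r \lor \Box s) \to \Diamond \neg \Box (s \lor r). Evaluate φ at each world:
  u (successors {m, n}): φ is true.
  v (successors {y, m}): φ is false.
  w (successors {t, n}): φ is true.
  x (successors {u, w, y, z}): φ is false.
  y (successors {u, v, y, m}): φ is false.
  z (successors {z}): φ is false.
  t (successors {y}): φ is false.
  m (successors {v, y, z}): φ is false.
  n (successors {y, z}): φ is false.
For instance, at t:
  At t: r \lor \Box s is true, \Diamond \neg \Box (s \lor r) is false, so (r \lor \Box s) \to \Diamond \neg \Box (s \lor r) is false.
    At t: r is true, \Box s is true, so r \lor \Box s is true.
      At t: \Box s requires s at every successor {y}.
        At y: s is true.
      So \Box s is true at t.
    At t: \Diamond \neg \Box (s \lor r) requires \neg \Box (s \lor r) at some successor in {y}.
      At y: \neg \Box (s \lor r) is false.
    So \Diamond \neg \Box (s \lor r) is false at t.
Satisfying worlds: {u, w}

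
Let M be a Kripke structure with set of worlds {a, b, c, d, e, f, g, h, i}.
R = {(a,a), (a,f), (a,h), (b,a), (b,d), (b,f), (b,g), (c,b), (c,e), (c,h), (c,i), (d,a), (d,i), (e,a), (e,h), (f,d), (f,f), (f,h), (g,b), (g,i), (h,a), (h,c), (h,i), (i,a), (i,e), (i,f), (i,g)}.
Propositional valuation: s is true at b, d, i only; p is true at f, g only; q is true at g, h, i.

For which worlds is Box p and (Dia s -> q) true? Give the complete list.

Let φ = Box p and (Dia s -> q). Evaluate φ at each world:
  a (successors {a, f, h}): φ is false.
  b (successors {a, d, f, g}): φ is false.
  c (successors {b, e, h, i}): φ is false.
  d (successors {a, i}): φ is false.
  e (successors {a, h}): φ is false.
  f (successors {d, f, h}): φ is false.
  g (successors {b, i}): φ is false.
  h (successors {a, c, i}): φ is false.
  i (successors {a, e, f, g}): φ is false.
For instance, at c:
  At c: Box p is false, Dia s -> q is false, so Box p and (Dia s -> q) is false.
    At c: Box p requires p at every successor {b, e, h, i}.
      p fails at b, so Box p is false at c.
    At c: Dia s is true, q is false, so Dia s -> q is false.
      At c: Dia s requires s at some successor in {b, e, h, i}.
        s holds at b, so Dia s is true at c.
Satisfying worlds: none.

none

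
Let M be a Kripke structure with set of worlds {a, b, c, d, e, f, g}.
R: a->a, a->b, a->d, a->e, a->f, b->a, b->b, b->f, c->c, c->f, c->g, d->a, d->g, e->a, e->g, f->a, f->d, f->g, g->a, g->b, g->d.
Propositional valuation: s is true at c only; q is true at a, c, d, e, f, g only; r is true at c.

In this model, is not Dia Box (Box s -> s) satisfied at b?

At b: Dia Box (Box s -> s) is true, so not Dia Box (Box s -> s) is false.
  At b: Dia Box (Box s -> s) requires Box (Box s -> s) at some successor in {a, b, f}.
    Box (Box s -> s) holds at a, so Dia Box (Box s -> s) is true at b.
      At a: Box (Box s -> s) requires Box s -> s at every successor {a, b, d, e, f}.
        At a: Box s -> s is true.
        At b: Box s -> s is true.
        At d: Box s -> s is true.
        At e: Box s -> s is true.
        At f: Box s -> s is true.
      So Box (Box s -> s) is true at a.

No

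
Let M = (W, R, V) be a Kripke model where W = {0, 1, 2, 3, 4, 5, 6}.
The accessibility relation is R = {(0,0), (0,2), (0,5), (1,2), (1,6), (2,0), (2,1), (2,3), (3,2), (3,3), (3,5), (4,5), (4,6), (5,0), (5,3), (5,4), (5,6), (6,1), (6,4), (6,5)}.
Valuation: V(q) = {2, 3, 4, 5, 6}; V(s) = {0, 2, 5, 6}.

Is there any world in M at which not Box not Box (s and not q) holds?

Recall that Box ψ holds at a world iff ψ holds at every accessible world, and Dia ψ holds iff ψ holds at some accessible world.
Let φ = not Box not Box (s and not q). Evaluate φ at each world:
  0 (successors {0, 2, 5}): φ is false.
  1 (successors {2, 6}): φ is false.
  2 (successors {0, 1, 3}): φ is false.
  3 (successors {2, 3, 5}): φ is false.
  4 (successors {5, 6}): φ is false.
  5 (successors {0, 3, 4, 6}): φ is false.
  6 (successors {1, 4, 5}): φ is false.
For instance, at 0:
  At 0: Box not Box (s and not q) is true, so not Box not Box (s and not q) is false.
    At 0: Box not Box (s and not q) requires not Box (s and not q) at every successor {0, 2, 5}.
      At 0: not Box (s and not q) is true.
      At 2: not Box (s and not q) is true.
      At 5: not Box (s and not q) is true.
    So Box not Box (s and not q) is true at 0.

No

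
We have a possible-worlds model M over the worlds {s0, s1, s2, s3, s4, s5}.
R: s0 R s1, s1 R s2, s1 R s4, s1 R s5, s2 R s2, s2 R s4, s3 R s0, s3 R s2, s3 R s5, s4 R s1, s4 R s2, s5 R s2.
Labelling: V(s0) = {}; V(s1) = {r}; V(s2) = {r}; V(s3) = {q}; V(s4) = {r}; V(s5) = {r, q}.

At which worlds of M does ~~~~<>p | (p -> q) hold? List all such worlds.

Let φ = ~~~~<>p | (p -> q). Evaluate φ at each world:
  s0 (successors {s1}): φ is true.
  s1 (successors {s2, s4, s5}): φ is true.
  s2 (successors {s2, s4}): φ is true.
  s3 (successors {s0, s2, s5}): φ is true.
  s4 (successors {s1, s2}): φ is true.
  s5 (successors {s2}): φ is true.
For instance, at s2:
  At s2: ~~~~<>p is false, p -> q is true, so ~~~~<>p | (p -> q) is true.
    At s2: ~~~<>p is true, so ~~~~<>p is false.
      At s2: ~~<>p is false, so ~~~<>p is true.
Satisfying worlds: {s0, s1, s2, s3, s4, s5}

s0, s1, s2, s3, s4, s5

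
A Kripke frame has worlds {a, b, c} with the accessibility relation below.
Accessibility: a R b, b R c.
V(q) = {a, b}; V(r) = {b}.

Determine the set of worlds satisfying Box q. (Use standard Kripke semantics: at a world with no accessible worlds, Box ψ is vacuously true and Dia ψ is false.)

Recall that Box ψ holds at a world iff ψ holds at every accessible world, and Dia ψ holds iff ψ holds at some accessible world.
Let φ = Box q. Evaluate φ at each world:
  a (successors {b}): φ is true.
  b (successors {c}): φ is false.
  c (successors ∅): φ is true.
For instance, at b:
  At b: Box q requires q at every successor {c}.
    q fails at c, so Box q is false at b.
Satisfying worlds: {a, c}

a, c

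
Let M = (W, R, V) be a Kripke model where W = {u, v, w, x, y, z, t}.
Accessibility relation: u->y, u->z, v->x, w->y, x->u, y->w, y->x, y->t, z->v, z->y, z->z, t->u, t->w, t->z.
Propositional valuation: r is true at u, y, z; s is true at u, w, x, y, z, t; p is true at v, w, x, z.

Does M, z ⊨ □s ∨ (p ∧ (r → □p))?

No

At z: □s is false, p ∧ (r → □p) is false, so □s ∨ (p ∧ (r → □p)) is false.
  At z: □s requires s at every successor {v, y, z}.
    s fails at v, so □s is false at z.
  At z: p is true, r → □p is false, so p ∧ (r → □p) is false.
    At z: r is true, □p is false, so r → □p is false.
      At z: □p requires p at every successor {v, y, z}.
        p fails at y, so □p is false at z.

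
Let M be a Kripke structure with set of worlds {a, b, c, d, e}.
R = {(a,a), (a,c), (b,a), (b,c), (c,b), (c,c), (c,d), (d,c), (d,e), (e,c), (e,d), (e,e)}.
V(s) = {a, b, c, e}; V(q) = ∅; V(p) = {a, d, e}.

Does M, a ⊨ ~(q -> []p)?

No

At a: q -> []p is true, so ~(q -> []p) is false.
  At a: q is false, []p is false, so q -> []p is true.
    At a: []p requires p at every successor {a, c}.
      p fails at c, so []p is false at a.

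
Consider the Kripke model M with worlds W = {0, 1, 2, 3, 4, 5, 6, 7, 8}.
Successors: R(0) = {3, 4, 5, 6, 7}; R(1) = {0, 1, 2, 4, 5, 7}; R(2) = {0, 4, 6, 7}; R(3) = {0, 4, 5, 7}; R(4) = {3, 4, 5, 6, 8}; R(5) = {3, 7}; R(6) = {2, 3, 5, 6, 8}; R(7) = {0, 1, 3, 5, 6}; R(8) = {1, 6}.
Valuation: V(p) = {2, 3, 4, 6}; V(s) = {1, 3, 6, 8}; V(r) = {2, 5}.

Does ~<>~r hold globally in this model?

No

Let φ = ~<>~r. Evaluate φ at each world:
  0 (successors {3, 4, 5, 6, 7}): φ is false.
  1 (successors {0, 1, 2, 4, 5, 7}): φ is false.
  2 (successors {0, 4, 6, 7}): φ is false.
  3 (successors {0, 4, 5, 7}): φ is false.
  4 (successors {3, 4, 5, 6, 8}): φ is false.
  5 (successors {3, 7}): φ is false.
  6 (successors {2, 3, 5, 6, 8}): φ is false.
  7 (successors {0, 1, 3, 5, 6}): φ is false.
  8 (successors {1, 6}): φ is false.
Detail at 0 (counterexample):
  At 0: <>~r is true, so ~<>~r is false.
    At 0: <>~r requires ~r at some successor in {3, 4, 5, 6, 7}.
      ~r holds at 3, so <>~r is true at 0.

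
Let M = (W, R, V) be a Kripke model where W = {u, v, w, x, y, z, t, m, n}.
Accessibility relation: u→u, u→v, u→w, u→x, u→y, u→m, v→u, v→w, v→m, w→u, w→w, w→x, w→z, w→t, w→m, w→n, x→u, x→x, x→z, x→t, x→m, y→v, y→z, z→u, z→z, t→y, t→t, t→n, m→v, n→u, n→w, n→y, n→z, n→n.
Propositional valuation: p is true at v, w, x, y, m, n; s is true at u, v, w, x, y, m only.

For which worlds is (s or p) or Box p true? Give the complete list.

u, v, w, x, y, m, n

Let φ = (s or p) or Box p. Evaluate φ at each world:
  u (successors {u, v, w, x, y, m}): φ is true.
  v (successors {u, w, m}): φ is true.
  w (successors {u, w, x, z, t, m, n}): φ is true.
  x (successors {u, x, z, t, m}): φ is true.
  y (successors {v, z}): φ is true.
  z (successors {u, z}): φ is false.
  t (successors {y, t, n}): φ is false.
  m (successors {v}): φ is true.
  n (successors {u, w, y, z, n}): φ is true.
For instance, at u:
  At u: s or p is true, Box p is false, so (s or p) or Box p is true.
    At u: Box p requires p at every successor {u, v, w, x, y, m}.
      p fails at u, so Box p is false at u.
Satisfying worlds: {u, v, w, x, y, m, n}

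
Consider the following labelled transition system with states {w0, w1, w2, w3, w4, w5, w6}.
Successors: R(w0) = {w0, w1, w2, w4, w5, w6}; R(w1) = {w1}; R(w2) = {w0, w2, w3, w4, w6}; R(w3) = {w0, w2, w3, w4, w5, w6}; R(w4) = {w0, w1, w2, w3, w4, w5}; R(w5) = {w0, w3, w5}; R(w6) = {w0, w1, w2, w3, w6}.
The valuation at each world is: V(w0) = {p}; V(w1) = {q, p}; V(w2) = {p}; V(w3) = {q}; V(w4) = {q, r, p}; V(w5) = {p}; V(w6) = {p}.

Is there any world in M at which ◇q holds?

Let φ = ◇q. Evaluate φ at each world:
  w0 (successors {w0, w1, w2, w4, w5, w6}): φ is true.
  w1 (successors {w1}): φ is true.
  w2 (successors {w0, w2, w3, w4, w6}): φ is true.
  w3 (successors {w0, w2, w3, w4, w5, w6}): φ is true.
  w4 (successors {w0, w1, w2, w3, w4, w5}): φ is true.
  w5 (successors {w0, w3, w5}): φ is true.
  w6 (successors {w0, w1, w2, w3, w6}): φ is true.
Detail at w0 (witness):
  At w0: ◇q requires q at some successor in {w0, w1, w2, w4, w5, w6}.
    q holds at w1, so ◇q is true at w0.

Yes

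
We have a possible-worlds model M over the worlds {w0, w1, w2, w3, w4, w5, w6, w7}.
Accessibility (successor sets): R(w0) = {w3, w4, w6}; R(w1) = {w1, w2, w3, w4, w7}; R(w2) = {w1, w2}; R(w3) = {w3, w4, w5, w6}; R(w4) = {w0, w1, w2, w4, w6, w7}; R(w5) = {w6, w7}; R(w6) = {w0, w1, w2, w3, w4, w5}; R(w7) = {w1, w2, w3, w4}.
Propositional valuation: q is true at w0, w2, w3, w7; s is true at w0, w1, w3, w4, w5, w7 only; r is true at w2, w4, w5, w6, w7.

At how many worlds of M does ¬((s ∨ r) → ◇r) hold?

Let φ = ¬((s ∨ r) → ◇r). Evaluate φ at each world:
  w0 (successors {w3, w4, w6}): φ is false.
  w1 (successors {w1, w2, w3, w4, w7}): φ is false.
  w2 (successors {w1, w2}): φ is false.
  w3 (successors {w3, w4, w5, w6}): φ is false.
  w4 (successors {w0, w1, w2, w4, w6, w7}): φ is false.
  w5 (successors {w6, w7}): φ is false.
  w6 (successors {w0, w1, w2, w3, w4, w5}): φ is false.
  w7 (successors {w1, w2, w3, w4}): φ is false.
For instance, at w7:
  At w7: (s ∨ r) → ◇r is true, so ¬((s ∨ r) → ◇r) is false.
    At w7: s ∨ r is true, ◇r is true, so (s ∨ r) → ◇r is true.
      At w7: ◇r requires r at some successor in {w1, w2, w3, w4}.
        r holds at w2, so ◇r is true at w7.
Satisfying worlds: none.

0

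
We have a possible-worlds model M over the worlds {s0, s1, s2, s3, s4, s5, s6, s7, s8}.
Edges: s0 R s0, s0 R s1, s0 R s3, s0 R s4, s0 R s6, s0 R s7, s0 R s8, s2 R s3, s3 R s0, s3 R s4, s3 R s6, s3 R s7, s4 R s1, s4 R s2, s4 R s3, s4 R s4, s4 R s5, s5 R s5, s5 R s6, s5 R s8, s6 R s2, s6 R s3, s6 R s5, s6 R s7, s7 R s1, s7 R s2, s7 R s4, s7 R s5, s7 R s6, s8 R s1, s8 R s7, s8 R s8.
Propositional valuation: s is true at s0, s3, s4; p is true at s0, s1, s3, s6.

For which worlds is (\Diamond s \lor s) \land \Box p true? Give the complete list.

s2

Let φ = (\Diamond s \lor s) \land \Box p. Evaluate φ at each world:
  s0 (successors {s0, s1, s3, s4, s6, s7, s8}): φ is false.
  s1 (successors ∅): φ is false.
  s2 (successors {s3}): φ is true.
  s3 (successors {s0, s4, s6, s7}): φ is false.
  s4 (successors {s1, s2, s3, s4, s5}): φ is false.
  s5 (successors {s5, s6, s8}): φ is false.
  s6 (successors {s2, s3, s5, s7}): φ is false.
  s7 (successors {s1, s2, s4, s5, s6}): φ is false.
  s8 (successors {s1, s7, s8}): φ is false.
For instance, at s7:
  At s7: \Diamond s \lor s is true, \Box p is false, so (\Diamond s \lor s) \land \Box p is false.
    At s7: \Diamond s is true, s is false, so \Diamond s \lor s is true.
      At s7: \Diamond s requires s at some successor in {s1, s2, s4, s5, s6}.
        s holds at s4, so \Diamond s is true at s7.
    At s7: \Box p requires p at every successor {s1, s2, s4, s5, s6}.
      p fails at s2, so \Box p is false at s7.
Satisfying worlds: {s2}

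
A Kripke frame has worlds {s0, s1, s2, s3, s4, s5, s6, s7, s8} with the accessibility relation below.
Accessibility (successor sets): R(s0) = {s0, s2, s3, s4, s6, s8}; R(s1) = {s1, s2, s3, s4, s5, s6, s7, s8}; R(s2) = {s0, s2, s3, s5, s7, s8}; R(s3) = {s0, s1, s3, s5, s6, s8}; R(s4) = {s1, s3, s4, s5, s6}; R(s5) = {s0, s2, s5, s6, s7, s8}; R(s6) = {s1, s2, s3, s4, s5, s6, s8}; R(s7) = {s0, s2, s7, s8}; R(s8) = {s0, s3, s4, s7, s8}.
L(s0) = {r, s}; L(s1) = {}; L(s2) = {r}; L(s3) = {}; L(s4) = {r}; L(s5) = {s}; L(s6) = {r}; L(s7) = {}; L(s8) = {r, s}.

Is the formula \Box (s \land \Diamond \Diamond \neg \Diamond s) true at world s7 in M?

No

At s7: \Box (s \land \Diamond \Diamond \neg \Diamond s) requires s \land \Diamond \Diamond \neg \Diamond s at every successor {s0, s2, s7, s8}.
  s \land \Diamond \Diamond \neg \Diamond s fails at s0, so \Box (s \land \Diamond \Diamond \neg \Diamond s) is false at s7.
    At s0: s is true, \Diamond \Diamond \neg \Diamond s is false, so s \land \Diamond \Diamond \neg \Diamond s is false.
      At s0: \Diamond \Diamond \neg \Diamond s requires \Diamond \neg \Diamond s at some successor in {s0, s2, s3, s4, s6, s8}.
        At s0: \Diamond \neg \Diamond s is false.
        At s2: \Diamond \neg \Diamond s is false.
        At s3: \Diamond \neg \Diamond s is false.
        At s4: \Diamond \neg \Diamond s is false.
        At s6: \Diamond \neg \Diamond s is false.
        At s8: \Diamond \neg \Diamond s is false.
      So \Diamond \Diamond \neg \Diamond s is false at s0.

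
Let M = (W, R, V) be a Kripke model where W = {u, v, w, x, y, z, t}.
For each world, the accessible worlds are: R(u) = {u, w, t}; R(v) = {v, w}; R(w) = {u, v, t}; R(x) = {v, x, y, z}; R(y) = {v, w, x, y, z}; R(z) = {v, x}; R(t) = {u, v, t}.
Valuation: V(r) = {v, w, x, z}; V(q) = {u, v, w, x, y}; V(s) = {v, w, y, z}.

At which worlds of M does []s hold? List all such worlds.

v

Let φ = []s. Evaluate φ at each world:
  u (successors {u, w, t}): φ is false.
  v (successors {v, w}): φ is true.
  w (successors {u, v, t}): φ is false.
  x (successors {v, x, y, z}): φ is false.
  y (successors {v, w, x, y, z}): φ is false.
  z (successors {v, x}): φ is false.
  t (successors {u, v, t}): φ is false.
For instance, at w:
  At w: []s requires s at every successor {u, v, t}.
    s fails at u, so []s is false at w.
Satisfying worlds: {v}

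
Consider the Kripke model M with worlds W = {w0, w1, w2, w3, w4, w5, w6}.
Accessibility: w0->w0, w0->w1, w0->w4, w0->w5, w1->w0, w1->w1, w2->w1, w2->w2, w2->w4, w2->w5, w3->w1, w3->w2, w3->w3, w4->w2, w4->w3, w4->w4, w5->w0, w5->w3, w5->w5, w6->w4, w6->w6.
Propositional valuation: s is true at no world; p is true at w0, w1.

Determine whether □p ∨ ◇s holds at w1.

Yes

At w1: □p is true, ◇s is false, so □p ∨ ◇s is true.
  At w1: □p requires p at every successor {w0, w1}.
    At w0: p is true.
    At w1: p is true.
  So □p is true at w1.
  At w1: ◇s requires s at some successor in {w0, w1}.
    At w0: s is false.
    At w1: s is false.
  So ◇s is false at w1.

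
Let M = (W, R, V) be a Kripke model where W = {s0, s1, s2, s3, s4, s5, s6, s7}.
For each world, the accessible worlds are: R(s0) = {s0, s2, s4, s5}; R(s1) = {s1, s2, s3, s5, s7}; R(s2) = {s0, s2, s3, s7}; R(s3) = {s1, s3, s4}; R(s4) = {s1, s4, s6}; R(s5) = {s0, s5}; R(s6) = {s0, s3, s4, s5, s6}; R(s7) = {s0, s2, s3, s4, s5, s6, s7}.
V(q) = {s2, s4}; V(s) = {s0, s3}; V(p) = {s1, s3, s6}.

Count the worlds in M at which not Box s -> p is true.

3

Recall that Box ψ holds at a world iff ψ holds at every accessible world, and Dia ψ holds iff ψ holds at some accessible world.
Let φ = not Box s -> p. Evaluate φ at each world:
  s0 (successors {s0, s2, s4, s5}): φ is false.
  s1 (successors {s1, s2, s3, s5, s7}): φ is true.
  s2 (successors {s0, s2, s3, s7}): φ is false.
  s3 (successors {s1, s3, s4}): φ is true.
  s4 (successors {s1, s4, s6}): φ is false.
  s5 (successors {s0, s5}): φ is false.
  s6 (successors {s0, s3, s4, s5, s6}): φ is true.
  s7 (successors {s0, s2, s3, s4, s5, s6, s7}): φ is false.
For instance, at s3:
  At s3: not Box s is true, p is true, so not Box s -> p is true.
    At s3: Box s is false, so not Box s is true.
      At s3: Box s requires s at every successor {s1, s3, s4}.
        s fails at s1, so Box s is false at s3.
Satisfying worlds: {s1, s3, s6}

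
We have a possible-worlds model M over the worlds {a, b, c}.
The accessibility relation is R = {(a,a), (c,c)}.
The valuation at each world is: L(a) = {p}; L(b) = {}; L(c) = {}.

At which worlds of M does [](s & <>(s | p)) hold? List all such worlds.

Recall that []ψ holds at a world iff ψ holds at every accessible world, and <>ψ holds iff ψ holds at some accessible world.
Let φ = [](s & <>(s | p)). Evaluate φ at each world:
  a (successors {a}): φ is false.
  b (successors ∅): φ is true.
  c (successors {c}): φ is false.
For instance, at a:
  At a: [](s & <>(s | p)) requires s & <>(s | p) at every successor {a}.
    s & <>(s | p) fails at a, so [](s & <>(s | p)) is false at a.
      At a: s is false, <>(s | p) is true, so s & <>(s | p) is false.
Satisfying worlds: {b}

b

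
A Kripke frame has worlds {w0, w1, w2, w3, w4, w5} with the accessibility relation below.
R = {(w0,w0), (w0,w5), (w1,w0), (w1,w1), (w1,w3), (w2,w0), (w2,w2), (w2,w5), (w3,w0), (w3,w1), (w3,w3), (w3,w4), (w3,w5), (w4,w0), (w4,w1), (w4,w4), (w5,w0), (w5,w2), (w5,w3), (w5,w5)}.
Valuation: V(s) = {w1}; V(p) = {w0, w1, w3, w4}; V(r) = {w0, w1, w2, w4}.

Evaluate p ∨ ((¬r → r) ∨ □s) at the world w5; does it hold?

No

Recall that □ψ holds at a world iff ψ holds at every accessible world, and ◇ψ holds iff ψ holds at some accessible world.
At w5: p is false, (¬r → r) ∨ □s is false, so p ∨ ((¬r → r) ∨ □s) is false.
  At w5: ¬r → r is false, □s is false, so (¬r → r) ∨ □s is false.
    At w5: □s requires s at every successor {w0, w2, w3, w5}.
      s fails at w0, so □s is false at w5.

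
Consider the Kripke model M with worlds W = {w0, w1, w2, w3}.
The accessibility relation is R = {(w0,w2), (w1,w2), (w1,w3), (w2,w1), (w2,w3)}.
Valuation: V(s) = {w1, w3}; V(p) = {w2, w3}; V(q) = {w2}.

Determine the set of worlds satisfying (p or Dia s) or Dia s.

Let φ = (p or Dia s) or Dia s. Evaluate φ at each world:
  w0 (successors {w2}): φ is false.
  w1 (successors {w2, w3}): φ is true.
  w2 (successors {w1, w3}): φ is true.
  w3 (successors ∅): φ is true.
For instance, at w2:
  At w2: p or Dia s is true, Dia s is true, so (p or Dia s) or Dia s is true.
    At w2: p is true, Dia s is true, so p or Dia s is true.
      At w2: Dia s requires s at some successor in {w1, w3}.
        s holds at w1, so Dia s is true at w2.
    At w2: Dia s requires s at some successor in {w1, w3}.
      s holds at w1, so Dia s is true at w2.
Satisfying worlds: {w1, w2, w3}

w1, w2, w3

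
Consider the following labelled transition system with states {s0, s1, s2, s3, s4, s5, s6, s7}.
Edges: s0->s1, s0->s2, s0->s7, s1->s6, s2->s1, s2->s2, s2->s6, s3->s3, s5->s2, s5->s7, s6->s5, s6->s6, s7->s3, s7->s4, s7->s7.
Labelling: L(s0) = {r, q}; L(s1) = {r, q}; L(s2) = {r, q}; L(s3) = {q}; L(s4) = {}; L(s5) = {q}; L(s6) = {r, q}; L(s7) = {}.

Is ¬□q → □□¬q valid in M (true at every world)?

No

Recall that □ψ holds at a world iff ψ holds at every accessible world, and ◇ψ holds iff ψ holds at some accessible world.
Let φ = ¬□q → □□¬q. Evaluate φ at each world:
  s0 (successors {s1, s2, s7}): φ is false.
  s1 (successors {s6}): φ is true.
  s2 (successors {s1, s2, s6}): φ is true.
  s3 (successors {s3}): φ is true.
  s4 (successors ∅): φ is true.
  s5 (successors {s2, s7}): φ is false.
  s6 (successors {s5, s6}): φ is true.
  s7 (successors {s3, s4, s7}): φ is false.
Detail at s0 (counterexample):
  At s0: ¬□q is true, □□¬q is false, so ¬□q → □□¬q is false.
    At s0: □q is false, so ¬□q is true.
      At s0: □q requires q at every successor {s1, s2, s7}.
        q fails at s7, so □q is false at s0.
    At s0: □□¬q requires □¬q at every successor {s1, s2, s7}.
      □¬q fails at s1, so □□¬q is false at s0.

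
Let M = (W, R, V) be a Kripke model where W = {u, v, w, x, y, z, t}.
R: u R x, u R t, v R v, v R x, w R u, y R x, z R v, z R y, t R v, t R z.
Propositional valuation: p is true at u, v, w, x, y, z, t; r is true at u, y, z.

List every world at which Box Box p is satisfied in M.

u, v, w, x, y, z, t

Let φ = Box Box p. Evaluate φ at each world:
  u (successors {x, t}): φ is true.
  v (successors {v, x}): φ is true.
  w (successors {u}): φ is true.
  x (successors ∅): φ is true.
  y (successors {x}): φ is true.
  z (successors {v, y}): φ is true.
  t (successors {v, z}): φ is true.
For instance, at u:
  At u: Box Box p requires Box p at every successor {x, t}.
      At x: no accessible worlds, so Box p holds vacuously.
      At t: Box p requires p at every successor {v, z}.
        At v: p is true.
        At z: p is true.
      So Box p is true at t.
  So Box Box p is true at u.
Satisfying worlds: {u, v, w, x, y, z, t}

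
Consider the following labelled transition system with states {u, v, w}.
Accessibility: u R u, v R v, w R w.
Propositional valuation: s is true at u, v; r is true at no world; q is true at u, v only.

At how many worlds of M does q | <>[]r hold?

2

Let φ = q | <>[]r. Evaluate φ at each world:
  u (successors {u}): φ is true.
  v (successors {v}): φ is true.
  w (successors {w}): φ is false.
For instance, at v:
  At v: q is true, <>[]r is false, so q | <>[]r is true.
    At v: <>[]r requires []r at some successor in {v}.
      At v: []r is false.
    So <>[]r is false at v.
Satisfying worlds: {u, v}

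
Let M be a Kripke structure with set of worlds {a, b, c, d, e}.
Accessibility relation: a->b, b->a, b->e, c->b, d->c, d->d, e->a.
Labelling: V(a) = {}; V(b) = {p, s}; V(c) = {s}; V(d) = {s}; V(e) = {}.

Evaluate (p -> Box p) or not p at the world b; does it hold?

At b: p -> Box p is false, not p is false, so (p -> Box p) or not p is false.
  At b: p is true, Box p is false, so p -> Box p is false.
    At b: Box p requires p at every successor {a, e}.
      p fails at a, so Box p is false at b.

No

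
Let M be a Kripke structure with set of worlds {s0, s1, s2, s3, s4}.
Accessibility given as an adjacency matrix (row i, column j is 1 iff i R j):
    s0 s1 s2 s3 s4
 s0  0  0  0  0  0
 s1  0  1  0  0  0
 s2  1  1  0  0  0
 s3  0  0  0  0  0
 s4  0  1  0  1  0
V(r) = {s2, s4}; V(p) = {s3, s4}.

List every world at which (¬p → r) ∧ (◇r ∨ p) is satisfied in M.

s3, s4

Let φ = (¬p → r) ∧ (◇r ∨ p). Evaluate φ at each world:
  s0 (successors ∅): φ is false.
  s1 (successors {s1}): φ is false.
  s2 (successors {s0, s1}): φ is false.
  s3 (successors ∅): φ is true.
  s4 (successors {s1, s3}): φ is true.
For instance, at s4:
  At s4: ¬p → r is true, ◇r ∨ p is true, so (¬p → r) ∧ (◇r ∨ p) is true.
    At s4: ◇r is false, p is true, so ◇r ∨ p is true.
      At s4: ◇r requires r at some successor in {s1, s3}.
        At s1: r is false.
        At s3: r is false.
      So ◇r is false at s4.
Satisfying worlds: {s3, s4}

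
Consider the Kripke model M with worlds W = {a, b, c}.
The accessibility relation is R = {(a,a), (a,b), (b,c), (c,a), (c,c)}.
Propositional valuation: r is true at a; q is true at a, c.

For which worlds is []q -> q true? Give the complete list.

Recall that []ψ holds at a world iff ψ holds at every accessible world, and <>ψ holds iff ψ holds at some accessible world.
Let φ = []q -> q. Evaluate φ at each world:
  a (successors {a, b}): φ is true.
  b (successors {c}): φ is false.
  c (successors {a, c}): φ is true.
For instance, at a:
  At a: []q is false, q is true, so []q -> q is true.
    At a: []q requires q at every successor {a, b}.
      q fails at b, so []q is false at a.
Satisfying worlds: {a, c}

a, c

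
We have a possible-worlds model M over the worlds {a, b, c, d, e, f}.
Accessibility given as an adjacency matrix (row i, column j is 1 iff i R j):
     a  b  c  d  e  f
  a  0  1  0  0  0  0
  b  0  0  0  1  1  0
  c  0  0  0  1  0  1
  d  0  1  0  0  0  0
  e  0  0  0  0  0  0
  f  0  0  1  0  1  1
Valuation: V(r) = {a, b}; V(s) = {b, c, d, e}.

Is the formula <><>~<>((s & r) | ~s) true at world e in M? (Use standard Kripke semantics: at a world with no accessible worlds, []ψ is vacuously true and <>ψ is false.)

At e: no accessible worlds, so <><>~<>((s & r) | ~s) is false.

No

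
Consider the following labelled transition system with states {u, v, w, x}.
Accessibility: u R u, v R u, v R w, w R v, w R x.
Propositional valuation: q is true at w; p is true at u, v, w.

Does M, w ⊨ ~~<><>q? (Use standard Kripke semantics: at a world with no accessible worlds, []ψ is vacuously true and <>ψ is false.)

Yes

At w: ~<><>q is false, so ~~<><>q is true.
  At w: <><>q is true, so ~<><>q is false.
    At w: <><>q requires <>q at some successor in {v, x}.
      <>q holds at v, so <><>q is true at w.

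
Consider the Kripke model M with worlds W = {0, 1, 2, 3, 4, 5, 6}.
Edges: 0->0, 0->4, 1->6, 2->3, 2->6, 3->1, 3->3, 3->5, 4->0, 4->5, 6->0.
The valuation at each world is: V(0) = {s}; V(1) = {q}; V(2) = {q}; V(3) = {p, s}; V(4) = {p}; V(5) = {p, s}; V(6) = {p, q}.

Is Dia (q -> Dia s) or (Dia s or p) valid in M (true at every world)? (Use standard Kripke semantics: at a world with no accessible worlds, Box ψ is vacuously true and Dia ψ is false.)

Recall that Dia ψ holds at a world iff ψ holds at some accessible world.
Let φ = Dia (q -> Dia s) or (Dia s or p). Evaluate φ at each world:
  0 (successors {0, 4}): φ is true.
  1 (successors {6}): φ is true.
  2 (successors {3, 6}): φ is true.
  3 (successors {1, 3, 5}): φ is true.
  4 (successors {0, 5}): φ is true.
  5 (successors ∅): φ is true.
  6 (successors {0}): φ is true.
For instance, at 6:
  At 6: Dia (q -> Dia s) is true, Dia s or p is true, so Dia (q -> Dia s) or (Dia s or p) is true.
    At 6: Dia (q -> Dia s) requires q -> Dia s at some successor in {0}.
      q -> Dia s holds at 0, so Dia (q -> Dia s) is true at 6.
    At 6: Dia s is true, p is true, so Dia s or p is true.
      At 6: Dia s requires s at some successor in {0}.
        s holds at 0, so Dia s is true at 6.

Yes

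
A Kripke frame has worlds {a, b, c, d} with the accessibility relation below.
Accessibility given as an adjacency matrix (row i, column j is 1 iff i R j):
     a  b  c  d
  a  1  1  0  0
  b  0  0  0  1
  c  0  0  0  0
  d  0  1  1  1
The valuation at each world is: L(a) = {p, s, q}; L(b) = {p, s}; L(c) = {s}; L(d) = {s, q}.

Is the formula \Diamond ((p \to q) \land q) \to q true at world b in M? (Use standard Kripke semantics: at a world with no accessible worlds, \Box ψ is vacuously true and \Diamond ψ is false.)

At b: \Diamond ((p \to q) \land q) is true, q is false, so \Diamond ((p \to q) \land q) \to q is false.
  At b: \Diamond ((p \to q) \land q) requires (p \to q) \land q at some successor in {d}.
    (p \to q) \land q holds at d, so \Diamond ((p \to q) \land q) is true at b.

No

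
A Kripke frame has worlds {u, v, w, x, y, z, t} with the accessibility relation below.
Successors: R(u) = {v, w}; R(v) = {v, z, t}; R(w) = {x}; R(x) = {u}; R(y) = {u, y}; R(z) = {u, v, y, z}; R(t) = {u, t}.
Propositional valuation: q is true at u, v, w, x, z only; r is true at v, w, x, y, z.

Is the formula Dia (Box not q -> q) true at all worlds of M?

Yes

Recall that Box ψ holds at a world iff ψ holds at every accessible world, and Dia ψ holds iff ψ holds at some accessible world.
Let φ = Dia (Box not q -> q). Evaluate φ at each world:
  u (successors {v, w}): φ is true.
  v (successors {v, z, t}): φ is true.
  w (successors {x}): φ is true.
  x (successors {u}): φ is true.
  y (successors {u, y}): φ is true.
  z (successors {u, v, y, z}): φ is true.
  t (successors {u, t}): φ is true.
For instance, at w:
  At w: Dia (Box not q -> q) requires Box not q -> q at some successor in {x}.
    Box not q -> q holds at x, so Dia (Box not q -> q) is true at w.
      At x: Box not q is false, q is true, so Box not q -> q is true.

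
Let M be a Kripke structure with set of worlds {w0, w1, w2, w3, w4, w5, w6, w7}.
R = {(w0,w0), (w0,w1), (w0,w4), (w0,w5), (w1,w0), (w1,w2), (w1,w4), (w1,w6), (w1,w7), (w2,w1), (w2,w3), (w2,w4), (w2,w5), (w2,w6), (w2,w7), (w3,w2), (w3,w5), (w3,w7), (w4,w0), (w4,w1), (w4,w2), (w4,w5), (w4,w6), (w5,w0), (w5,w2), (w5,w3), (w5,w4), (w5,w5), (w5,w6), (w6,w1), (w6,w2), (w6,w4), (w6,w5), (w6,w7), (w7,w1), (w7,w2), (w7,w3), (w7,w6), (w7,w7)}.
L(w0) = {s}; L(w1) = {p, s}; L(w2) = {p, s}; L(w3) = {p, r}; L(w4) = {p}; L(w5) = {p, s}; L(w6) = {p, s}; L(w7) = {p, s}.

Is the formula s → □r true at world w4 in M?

Yes

Recall that □ψ holds at a world iff ψ holds at every accessible world, and ◇ψ holds iff ψ holds at some accessible world.
At w4: s is false, □r is false, so s → □r is true.
  At w4: □r requires r at every successor {w0, w1, w2, w5, w6}.
    r fails at w0, so □r is false at w4.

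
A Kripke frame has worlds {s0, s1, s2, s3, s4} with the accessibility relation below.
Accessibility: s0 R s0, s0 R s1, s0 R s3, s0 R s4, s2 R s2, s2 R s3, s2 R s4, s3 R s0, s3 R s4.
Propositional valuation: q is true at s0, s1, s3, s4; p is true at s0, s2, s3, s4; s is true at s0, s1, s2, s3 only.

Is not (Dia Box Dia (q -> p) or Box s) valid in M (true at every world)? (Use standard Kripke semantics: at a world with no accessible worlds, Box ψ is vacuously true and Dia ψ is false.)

No

Let φ = not (Dia Box Dia (q -> p) or Box s). Evaluate φ at each world:
  s0 (successors {s0, s1, s3, s4}): φ is false.
  s1 (successors ∅): φ is false.
  s2 (successors {s2, s3, s4}): φ is false.
  s3 (successors {s0, s4}): φ is false.
  s4 (successors ∅): φ is false.
Detail at s0 (counterexample):
  At s0: Dia Box Dia (q -> p) or Box s is true, so not (Dia Box Dia (q -> p) or Box s) is false.
    At s0: Dia Box Dia (q -> p) is true, Box s is false, so Dia Box Dia (q -> p) or Box s is true.
      At s0: Dia Box Dia (q -> p) requires Box Dia (q -> p) at some successor in {s0, s1, s3, s4}.
        Box Dia (q -> p) holds at s1, so Dia Box Dia (q -> p) is true at s0.
      At s0: Box s requires s at every successor {s0, s1, s3, s4}.
        s fails at s4, so Box s is false at s0.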